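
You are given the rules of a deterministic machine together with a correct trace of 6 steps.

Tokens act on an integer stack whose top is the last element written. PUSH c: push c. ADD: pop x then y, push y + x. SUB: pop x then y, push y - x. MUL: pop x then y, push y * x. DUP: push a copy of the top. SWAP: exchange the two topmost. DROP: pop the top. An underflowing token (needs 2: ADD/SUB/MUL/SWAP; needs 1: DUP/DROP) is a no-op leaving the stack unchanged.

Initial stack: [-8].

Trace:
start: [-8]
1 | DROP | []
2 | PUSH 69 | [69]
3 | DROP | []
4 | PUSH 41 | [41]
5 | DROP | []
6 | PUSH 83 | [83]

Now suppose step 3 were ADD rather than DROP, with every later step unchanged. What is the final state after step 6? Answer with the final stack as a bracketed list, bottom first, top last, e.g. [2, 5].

[69, 83]

(re-executing from step 3 with the substitution; state before step 3: [69])
3 | ADD | [69]
4 | PUSH 41 | [69, 41]
5 | DROP | [69]
6 | PUSH 83 | [69, 83]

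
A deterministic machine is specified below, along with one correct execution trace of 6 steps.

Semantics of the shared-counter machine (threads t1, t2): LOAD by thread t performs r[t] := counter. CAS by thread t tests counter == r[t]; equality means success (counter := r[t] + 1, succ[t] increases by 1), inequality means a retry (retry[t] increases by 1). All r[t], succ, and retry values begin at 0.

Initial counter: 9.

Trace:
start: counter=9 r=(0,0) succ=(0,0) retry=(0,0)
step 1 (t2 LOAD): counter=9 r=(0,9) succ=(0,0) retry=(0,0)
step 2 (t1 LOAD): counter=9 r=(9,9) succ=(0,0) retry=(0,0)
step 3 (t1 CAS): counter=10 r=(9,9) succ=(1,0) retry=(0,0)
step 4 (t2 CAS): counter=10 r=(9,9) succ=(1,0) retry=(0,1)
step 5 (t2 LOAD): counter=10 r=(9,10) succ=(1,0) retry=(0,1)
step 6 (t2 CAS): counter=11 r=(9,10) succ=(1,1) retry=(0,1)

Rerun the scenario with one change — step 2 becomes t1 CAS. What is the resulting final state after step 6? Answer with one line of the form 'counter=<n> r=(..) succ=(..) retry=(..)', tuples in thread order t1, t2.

counter=11 r=(0,10) succ=(0,2) retry=(2,0)

(re-executing from step 2 with the substitution; state before step 2: counter=9 r=(0,9) succ=(0,0) retry=(0,0))
step 2 (t1 CAS): counter=9 r=(0,9) succ=(0,0) retry=(1,0)
step 3 (t1 CAS): counter=9 r=(0,9) succ=(0,0) retry=(2,0)
step 4 (t2 CAS): counter=10 r=(0,9) succ=(0,1) retry=(2,0)
step 5 (t2 LOAD): counter=10 r=(0,10) succ=(0,1) retry=(2,0)
step 6 (t2 CAS): counter=11 r=(0,10) succ=(0,2) retry=(2,0)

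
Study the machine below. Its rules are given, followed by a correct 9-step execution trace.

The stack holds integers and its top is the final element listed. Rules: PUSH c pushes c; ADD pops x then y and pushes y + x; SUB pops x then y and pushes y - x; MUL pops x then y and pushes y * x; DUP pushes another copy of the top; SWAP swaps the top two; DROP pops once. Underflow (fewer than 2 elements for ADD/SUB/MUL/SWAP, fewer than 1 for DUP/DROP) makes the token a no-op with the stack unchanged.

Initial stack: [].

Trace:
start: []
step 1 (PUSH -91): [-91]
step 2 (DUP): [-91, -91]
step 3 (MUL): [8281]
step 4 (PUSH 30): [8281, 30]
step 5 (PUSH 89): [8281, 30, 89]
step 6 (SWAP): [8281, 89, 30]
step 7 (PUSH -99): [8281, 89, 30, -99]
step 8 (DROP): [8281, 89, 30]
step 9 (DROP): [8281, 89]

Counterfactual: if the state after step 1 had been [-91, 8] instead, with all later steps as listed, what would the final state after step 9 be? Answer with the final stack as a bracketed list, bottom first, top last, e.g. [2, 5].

[-91, 64, 89]

state after step 1 := [-91, 8]
step 2 (DUP): [-91, 8, 8]
step 3 (MUL): [-91, 64]
step 4 (PUSH 30): [-91, 64, 30]
step 5 (PUSH 89): [-91, 64, 30, 89]
step 6 (SWAP): [-91, 64, 89, 30]
step 7 (PUSH -99): [-91, 64, 89, 30, -99]
step 8 (DROP): [-91, 64, 89, 30]
step 9 (DROP): [-91, 64, 89]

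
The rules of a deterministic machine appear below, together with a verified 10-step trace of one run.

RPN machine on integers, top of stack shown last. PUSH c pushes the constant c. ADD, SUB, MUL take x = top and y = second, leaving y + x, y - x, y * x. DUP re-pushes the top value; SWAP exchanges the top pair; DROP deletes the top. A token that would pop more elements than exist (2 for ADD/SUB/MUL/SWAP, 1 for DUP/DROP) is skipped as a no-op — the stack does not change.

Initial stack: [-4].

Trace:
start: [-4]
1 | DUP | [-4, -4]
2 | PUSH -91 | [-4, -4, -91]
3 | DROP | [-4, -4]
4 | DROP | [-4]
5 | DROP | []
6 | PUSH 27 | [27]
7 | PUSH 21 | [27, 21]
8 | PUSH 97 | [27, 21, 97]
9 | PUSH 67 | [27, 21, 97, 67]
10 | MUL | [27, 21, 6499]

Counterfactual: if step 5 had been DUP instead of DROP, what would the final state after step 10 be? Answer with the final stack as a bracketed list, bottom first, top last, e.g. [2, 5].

[-4, -4, 27, 21, 6499]

(re-executing from step 5 with the substitution; state before step 5: [-4])
5 | DUP | [-4, -4]
6 | PUSH 27 | [-4, -4, 27]
7 | PUSH 21 | [-4, -4, 27, 21]
8 | PUSH 97 | [-4, -4, 27, 21, 97]
9 | PUSH 67 | [-4, -4, 27, 21, 97, 67]
10 | MUL | [-4, -4, 27, 21, 6499]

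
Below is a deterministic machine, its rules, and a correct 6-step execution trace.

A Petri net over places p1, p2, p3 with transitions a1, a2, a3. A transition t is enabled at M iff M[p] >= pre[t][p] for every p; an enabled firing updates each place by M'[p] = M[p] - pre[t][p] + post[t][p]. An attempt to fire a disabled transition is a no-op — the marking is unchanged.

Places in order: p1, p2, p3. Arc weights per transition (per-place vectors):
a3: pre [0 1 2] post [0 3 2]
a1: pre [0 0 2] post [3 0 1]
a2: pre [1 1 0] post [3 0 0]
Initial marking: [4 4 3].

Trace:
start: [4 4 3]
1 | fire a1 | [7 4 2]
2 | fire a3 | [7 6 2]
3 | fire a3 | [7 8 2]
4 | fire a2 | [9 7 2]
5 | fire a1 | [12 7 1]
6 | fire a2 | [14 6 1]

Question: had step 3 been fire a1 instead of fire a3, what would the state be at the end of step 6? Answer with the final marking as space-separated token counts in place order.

14 4 1

(re-executing from step 3 with the substitution; state before step 3: [7 6 2])
3 | fire a1 | [10 6 1]
4 | fire a2 | [12 5 1]
5 | fire a1 | [12 5 1]
6 | fire a2 | [14 4 1]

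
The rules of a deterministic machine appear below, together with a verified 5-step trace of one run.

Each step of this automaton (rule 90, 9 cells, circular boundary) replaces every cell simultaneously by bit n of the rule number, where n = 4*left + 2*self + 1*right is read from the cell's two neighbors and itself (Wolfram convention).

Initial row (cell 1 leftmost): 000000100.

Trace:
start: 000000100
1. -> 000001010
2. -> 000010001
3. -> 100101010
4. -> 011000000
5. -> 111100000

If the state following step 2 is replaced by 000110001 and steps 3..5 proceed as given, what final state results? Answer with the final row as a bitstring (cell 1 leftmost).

010110100

state after step 2 := 000110001
3. -> 101111010
4. -> 001001000
5. -> 010110100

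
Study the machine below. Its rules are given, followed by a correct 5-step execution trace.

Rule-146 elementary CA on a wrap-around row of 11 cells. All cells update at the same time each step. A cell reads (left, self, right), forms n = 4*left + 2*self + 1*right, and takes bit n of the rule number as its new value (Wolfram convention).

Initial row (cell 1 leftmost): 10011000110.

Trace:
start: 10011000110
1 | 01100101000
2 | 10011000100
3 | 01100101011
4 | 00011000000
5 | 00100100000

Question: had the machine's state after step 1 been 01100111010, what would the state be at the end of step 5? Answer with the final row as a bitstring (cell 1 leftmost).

state after step 1 := 01100111010
2 | 10011010001
3 | 01100001010
4 | 10010010001
5 | 01101101010

01101101010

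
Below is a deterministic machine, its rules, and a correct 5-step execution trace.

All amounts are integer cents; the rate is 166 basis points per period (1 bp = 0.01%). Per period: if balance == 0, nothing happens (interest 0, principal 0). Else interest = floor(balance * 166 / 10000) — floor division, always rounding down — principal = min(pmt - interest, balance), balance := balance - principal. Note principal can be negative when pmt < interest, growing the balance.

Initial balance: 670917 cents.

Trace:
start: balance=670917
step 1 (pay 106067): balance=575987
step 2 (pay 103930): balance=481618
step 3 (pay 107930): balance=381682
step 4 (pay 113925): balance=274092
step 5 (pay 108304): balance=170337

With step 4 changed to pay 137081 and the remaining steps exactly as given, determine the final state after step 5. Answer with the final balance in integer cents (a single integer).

(re-executing from step 4 with the substitution; state before step 4: balance=381682)
step 4 (pay 137081): balance=250936
step 5 (pay 108304): balance=146797

146797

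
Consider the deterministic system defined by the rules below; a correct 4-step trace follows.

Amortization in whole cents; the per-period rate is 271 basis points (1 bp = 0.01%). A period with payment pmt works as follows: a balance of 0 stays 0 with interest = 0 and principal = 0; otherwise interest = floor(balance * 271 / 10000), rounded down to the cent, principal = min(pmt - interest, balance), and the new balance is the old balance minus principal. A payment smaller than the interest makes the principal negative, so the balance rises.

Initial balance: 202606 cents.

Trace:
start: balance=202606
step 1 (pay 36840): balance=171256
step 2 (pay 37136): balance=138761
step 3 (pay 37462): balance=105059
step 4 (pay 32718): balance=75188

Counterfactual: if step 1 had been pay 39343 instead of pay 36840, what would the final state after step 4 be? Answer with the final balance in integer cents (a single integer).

72475

(re-executing from step 1 with the substitution; state before step 1: balance=202606)
step 1 (pay 39343): balance=168753
step 2 (pay 37136): balance=136190
step 3 (pay 37462): balance=102418
step 4 (pay 32718): balance=72475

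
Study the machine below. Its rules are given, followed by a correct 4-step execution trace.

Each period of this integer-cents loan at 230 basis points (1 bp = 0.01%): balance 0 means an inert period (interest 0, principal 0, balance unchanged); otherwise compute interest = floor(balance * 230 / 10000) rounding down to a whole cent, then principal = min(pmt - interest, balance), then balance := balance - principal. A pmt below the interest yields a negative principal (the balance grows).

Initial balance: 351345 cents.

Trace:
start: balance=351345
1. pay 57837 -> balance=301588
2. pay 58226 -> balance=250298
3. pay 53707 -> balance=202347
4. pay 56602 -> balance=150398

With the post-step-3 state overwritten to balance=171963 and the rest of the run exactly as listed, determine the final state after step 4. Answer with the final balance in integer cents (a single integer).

state after step 3 := balance=171963
4. pay 56602 -> balance=119316

119316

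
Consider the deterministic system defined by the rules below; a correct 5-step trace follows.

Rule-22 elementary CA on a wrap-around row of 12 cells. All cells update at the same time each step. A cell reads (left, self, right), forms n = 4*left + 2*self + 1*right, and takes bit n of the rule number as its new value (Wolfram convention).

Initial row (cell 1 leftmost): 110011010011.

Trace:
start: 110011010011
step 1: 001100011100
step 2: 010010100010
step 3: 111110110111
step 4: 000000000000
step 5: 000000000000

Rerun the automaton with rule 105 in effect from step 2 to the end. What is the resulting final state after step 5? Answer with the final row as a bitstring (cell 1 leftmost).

(re-executing steps 2..5 under rule 105; state before step 2: 001100011100)
step 2: 101101010101
step 3: 111110101011
step 4: 000011010110
step 5: 111011101110

111011101110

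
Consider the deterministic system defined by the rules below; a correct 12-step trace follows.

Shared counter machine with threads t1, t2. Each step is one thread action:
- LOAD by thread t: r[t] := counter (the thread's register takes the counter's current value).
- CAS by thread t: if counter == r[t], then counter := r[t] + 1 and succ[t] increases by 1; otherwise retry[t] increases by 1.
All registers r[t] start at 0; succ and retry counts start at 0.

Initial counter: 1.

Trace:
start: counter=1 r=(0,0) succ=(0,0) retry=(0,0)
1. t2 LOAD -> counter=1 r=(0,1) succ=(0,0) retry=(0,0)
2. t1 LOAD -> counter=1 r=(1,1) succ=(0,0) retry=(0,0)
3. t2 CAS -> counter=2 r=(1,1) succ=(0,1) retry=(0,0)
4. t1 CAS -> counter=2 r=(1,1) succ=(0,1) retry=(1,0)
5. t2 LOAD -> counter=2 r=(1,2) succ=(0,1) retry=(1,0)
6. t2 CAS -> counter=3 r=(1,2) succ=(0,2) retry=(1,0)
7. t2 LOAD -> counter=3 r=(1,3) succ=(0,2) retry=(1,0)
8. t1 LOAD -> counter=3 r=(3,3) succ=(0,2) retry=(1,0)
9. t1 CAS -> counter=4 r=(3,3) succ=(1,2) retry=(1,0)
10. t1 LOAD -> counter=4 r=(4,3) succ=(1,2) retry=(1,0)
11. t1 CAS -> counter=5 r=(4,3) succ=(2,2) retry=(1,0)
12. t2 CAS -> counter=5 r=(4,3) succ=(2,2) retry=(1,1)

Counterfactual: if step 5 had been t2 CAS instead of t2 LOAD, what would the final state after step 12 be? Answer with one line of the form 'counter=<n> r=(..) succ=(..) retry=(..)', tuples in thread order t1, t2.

(re-executing from step 5 with the substitution; state before step 5: counter=2 r=(1,1) succ=(0,1) retry=(1,0))
5. t2 CAS -> counter=2 r=(1,1) succ=(0,1) retry=(1,1)
6. t2 CAS -> counter=2 r=(1,1) succ=(0,1) retry=(1,2)
7. t2 LOAD -> counter=2 r=(1,2) succ=(0,1) retry=(1,2)
8. t1 LOAD -> counter=2 r=(2,2) succ=(0,1) retry=(1,2)
9. t1 CAS -> counter=3 r=(2,2) succ=(1,1) retry=(1,2)
10. t1 LOAD -> counter=3 r=(3,2) succ=(1,1) retry=(1,2)
11. t1 CAS -> counter=4 r=(3,2) succ=(2,1) retry=(1,2)
12. t2 CAS -> counter=4 r=(3,2) succ=(2,1) retry=(1,3)

counter=4 r=(3,2) succ=(2,1) retry=(1,3)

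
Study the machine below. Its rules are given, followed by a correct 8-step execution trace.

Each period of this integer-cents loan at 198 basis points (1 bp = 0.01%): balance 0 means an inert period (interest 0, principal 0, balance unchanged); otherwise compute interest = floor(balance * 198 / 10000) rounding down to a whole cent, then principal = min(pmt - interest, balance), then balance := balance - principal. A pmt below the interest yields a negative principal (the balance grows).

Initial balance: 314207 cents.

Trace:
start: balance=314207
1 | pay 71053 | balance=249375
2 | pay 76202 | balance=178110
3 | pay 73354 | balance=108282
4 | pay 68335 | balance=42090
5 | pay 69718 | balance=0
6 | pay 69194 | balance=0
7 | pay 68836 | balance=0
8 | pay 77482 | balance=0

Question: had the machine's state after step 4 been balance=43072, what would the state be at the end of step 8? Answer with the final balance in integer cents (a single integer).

0

state after step 4 := balance=43072
5 | pay 69718 | balance=0
6 | pay 69194 | balance=0
7 | pay 68836 | balance=0
8 | pay 77482 | balance=0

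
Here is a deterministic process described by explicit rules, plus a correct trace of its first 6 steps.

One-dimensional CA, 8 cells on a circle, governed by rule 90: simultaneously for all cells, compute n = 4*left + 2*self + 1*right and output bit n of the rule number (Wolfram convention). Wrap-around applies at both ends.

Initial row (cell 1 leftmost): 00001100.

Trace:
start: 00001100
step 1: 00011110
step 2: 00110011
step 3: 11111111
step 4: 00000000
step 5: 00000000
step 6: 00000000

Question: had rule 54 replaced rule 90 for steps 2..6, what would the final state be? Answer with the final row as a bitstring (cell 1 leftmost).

00111111

(re-executing steps 2..6 under rule 54; state before step 2: 00011110)
step 2: 00100001
step 3: 11110011
step 4: 00001100
step 5: 00010010
step 6: 00111111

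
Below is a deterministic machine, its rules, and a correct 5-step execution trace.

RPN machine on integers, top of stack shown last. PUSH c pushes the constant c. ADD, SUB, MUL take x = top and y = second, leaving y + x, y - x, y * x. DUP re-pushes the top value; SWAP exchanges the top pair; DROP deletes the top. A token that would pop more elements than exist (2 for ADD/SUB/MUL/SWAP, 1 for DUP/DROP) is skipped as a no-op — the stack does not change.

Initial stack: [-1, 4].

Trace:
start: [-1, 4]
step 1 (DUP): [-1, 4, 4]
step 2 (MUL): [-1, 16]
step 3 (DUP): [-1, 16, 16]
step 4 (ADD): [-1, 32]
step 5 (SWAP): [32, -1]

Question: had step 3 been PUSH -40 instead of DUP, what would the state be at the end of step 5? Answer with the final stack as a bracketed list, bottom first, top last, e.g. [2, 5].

(re-executing from step 3 with the substitution; state before step 3: [-1, 16])
step 3 (PUSH -40): [-1, 16, -40]
step 4 (ADD): [-1, -24]
step 5 (SWAP): [-24, -1]

[-24, -1]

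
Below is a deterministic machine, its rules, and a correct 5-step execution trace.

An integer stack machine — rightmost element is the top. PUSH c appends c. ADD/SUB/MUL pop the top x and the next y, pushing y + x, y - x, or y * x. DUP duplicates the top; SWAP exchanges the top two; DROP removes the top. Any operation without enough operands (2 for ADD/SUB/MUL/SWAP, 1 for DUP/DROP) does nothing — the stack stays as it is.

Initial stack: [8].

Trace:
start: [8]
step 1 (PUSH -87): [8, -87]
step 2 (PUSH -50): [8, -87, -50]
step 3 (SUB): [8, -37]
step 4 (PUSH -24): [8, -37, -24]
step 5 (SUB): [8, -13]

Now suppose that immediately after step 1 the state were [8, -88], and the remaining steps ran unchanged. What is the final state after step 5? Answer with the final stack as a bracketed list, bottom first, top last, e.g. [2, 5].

[8, -14]

state after step 1 := [8, -88]
step 2 (PUSH -50): [8, -88, -50]
step 3 (SUB): [8, -38]
step 4 (PUSH -24): [8, -38, -24]
step 5 (SUB): [8, -14]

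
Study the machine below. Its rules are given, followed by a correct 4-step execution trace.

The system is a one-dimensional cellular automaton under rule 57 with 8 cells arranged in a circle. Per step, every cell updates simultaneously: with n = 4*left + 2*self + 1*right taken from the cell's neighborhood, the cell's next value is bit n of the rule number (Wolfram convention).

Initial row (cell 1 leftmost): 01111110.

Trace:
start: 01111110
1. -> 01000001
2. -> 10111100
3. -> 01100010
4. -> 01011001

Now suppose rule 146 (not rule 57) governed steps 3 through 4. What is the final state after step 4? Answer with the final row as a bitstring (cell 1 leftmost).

10100000

(re-executing steps 3..4 under rule 146; state before step 3: 10111100)
3. -> 00011011
4. -> 10100000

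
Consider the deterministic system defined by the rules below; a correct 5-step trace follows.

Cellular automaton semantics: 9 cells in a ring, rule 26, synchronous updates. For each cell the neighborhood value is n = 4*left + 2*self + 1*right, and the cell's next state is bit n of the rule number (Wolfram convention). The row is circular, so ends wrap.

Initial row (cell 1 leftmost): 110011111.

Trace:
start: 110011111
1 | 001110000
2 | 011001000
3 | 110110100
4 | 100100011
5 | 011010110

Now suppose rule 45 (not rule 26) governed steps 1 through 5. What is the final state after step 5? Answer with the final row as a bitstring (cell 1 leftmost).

001101101

(re-executing steps 1..5 under rule 45; state before step 1: 110011111)
1 | 000010000
2 | 111010111
3 | 000111100
4 | 110100001
5 | 001101101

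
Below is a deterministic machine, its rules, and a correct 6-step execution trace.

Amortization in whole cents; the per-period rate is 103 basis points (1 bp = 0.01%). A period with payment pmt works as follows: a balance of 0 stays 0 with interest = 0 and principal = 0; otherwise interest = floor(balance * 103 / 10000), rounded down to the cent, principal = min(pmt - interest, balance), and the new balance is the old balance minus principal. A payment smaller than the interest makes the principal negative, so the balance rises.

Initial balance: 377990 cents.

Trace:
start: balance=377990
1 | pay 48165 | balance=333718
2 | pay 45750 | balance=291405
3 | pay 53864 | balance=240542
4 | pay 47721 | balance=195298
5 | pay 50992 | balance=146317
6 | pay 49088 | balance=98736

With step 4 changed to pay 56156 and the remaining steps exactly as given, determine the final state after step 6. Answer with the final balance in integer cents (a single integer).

(re-executing from step 4 with the substitution; state before step 4: balance=240542)
4 | pay 56156 | balance=186863
5 | pay 50992 | balance=137795
6 | pay 49088 | balance=90126

90126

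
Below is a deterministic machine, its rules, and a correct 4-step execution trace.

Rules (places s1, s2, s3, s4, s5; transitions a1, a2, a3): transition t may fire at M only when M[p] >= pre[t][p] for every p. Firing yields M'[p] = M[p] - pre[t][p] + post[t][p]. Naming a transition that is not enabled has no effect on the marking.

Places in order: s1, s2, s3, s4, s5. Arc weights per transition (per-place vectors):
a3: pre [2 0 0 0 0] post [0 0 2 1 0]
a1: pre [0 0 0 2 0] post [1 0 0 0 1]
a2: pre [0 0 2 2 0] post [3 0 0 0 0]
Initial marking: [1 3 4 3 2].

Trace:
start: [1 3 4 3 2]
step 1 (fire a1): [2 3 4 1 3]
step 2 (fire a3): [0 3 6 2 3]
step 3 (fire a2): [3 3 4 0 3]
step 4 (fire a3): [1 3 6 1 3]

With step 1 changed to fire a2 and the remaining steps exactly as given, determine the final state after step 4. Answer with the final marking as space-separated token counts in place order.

3 3 4 1 2

(re-executing from step 1 with the substitution; state before step 1: [1 3 4 3 2])
step 1 (fire a2): [4 3 2 1 2]
step 2 (fire a3): [2 3 4 2 2]
step 3 (fire a2): [5 3 2 0 2]
step 4 (fire a3): [3 3 4 1 2]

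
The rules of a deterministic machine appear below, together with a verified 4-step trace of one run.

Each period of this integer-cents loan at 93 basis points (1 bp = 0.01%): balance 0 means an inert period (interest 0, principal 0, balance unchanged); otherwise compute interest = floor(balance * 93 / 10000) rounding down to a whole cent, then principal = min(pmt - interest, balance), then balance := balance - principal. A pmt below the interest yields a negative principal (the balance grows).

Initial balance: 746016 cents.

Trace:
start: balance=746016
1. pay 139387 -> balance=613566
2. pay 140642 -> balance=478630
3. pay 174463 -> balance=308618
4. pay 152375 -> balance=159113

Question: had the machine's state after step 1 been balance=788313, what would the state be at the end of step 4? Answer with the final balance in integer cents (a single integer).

338780

state after step 1 := balance=788313
2. pay 140642 -> balance=655002
3. pay 174463 -> balance=486630
4. pay 152375 -> balance=338780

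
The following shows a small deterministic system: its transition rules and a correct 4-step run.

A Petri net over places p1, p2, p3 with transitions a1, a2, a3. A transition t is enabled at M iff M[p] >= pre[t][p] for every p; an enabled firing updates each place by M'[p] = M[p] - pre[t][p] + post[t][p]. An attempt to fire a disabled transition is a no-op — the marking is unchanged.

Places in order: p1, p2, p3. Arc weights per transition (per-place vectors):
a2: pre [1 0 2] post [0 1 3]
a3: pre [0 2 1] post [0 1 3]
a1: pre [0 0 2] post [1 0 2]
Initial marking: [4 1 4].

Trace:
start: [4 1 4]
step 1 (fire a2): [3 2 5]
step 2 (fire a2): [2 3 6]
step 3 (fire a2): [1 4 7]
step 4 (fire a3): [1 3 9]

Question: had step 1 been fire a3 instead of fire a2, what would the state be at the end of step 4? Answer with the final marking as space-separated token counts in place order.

2 2 8

(re-executing from step 1 with the substitution; state before step 1: [4 1 4])
step 1 (fire a3): [4 1 4]
step 2 (fire a2): [3 2 5]
step 3 (fire a2): [2 3 6]
step 4 (fire a3): [2 2 8]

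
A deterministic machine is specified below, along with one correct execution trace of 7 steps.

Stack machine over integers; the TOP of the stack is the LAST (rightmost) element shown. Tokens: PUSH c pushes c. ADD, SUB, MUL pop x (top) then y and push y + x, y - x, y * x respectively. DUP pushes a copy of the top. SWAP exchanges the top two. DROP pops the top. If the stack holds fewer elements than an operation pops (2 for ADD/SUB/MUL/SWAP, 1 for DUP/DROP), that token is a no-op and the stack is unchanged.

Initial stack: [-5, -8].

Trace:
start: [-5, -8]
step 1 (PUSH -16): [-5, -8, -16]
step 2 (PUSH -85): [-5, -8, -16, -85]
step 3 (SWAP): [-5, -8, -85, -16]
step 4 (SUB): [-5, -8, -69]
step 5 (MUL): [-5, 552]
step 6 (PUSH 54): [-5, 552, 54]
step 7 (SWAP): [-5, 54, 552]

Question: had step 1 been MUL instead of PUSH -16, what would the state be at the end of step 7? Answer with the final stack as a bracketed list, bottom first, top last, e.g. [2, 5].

[54, -125]

(re-executing from step 1 with the substitution; state before step 1: [-5, -8])
step 1 (MUL): [40]
step 2 (PUSH -85): [40, -85]
step 3 (SWAP): [-85, 40]
step 4 (SUB): [-125]
step 5 (MUL): [-125]
step 6 (PUSH 54): [-125, 54]
step 7 (SWAP): [54, -125]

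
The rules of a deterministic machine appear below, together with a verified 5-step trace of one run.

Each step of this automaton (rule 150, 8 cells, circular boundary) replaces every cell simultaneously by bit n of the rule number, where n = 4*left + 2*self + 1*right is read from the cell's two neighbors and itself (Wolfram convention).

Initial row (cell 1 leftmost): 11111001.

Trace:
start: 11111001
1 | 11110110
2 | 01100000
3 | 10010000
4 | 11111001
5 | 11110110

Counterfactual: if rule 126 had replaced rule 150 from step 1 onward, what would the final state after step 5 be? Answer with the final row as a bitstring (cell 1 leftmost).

00000000

(re-executing steps 1..5 under rule 126; state before step 1: 11111001)
1 | 00001111
2 | 10011001
3 | 11111111
4 | 00000000
5 | 00000000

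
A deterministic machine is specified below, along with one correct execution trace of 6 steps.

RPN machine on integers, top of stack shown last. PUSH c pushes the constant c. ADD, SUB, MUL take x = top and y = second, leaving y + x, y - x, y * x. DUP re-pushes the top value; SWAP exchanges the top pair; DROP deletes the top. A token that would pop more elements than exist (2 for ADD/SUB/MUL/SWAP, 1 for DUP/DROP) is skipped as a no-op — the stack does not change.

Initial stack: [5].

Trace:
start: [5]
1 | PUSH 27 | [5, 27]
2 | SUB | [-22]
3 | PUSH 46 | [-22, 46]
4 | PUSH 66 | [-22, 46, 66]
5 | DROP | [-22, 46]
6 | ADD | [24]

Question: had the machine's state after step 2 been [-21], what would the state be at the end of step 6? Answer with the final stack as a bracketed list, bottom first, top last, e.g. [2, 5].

[25]

state after step 2 := [-21]
3 | PUSH 46 | [-21, 46]
4 | PUSH 66 | [-21, 46, 66]
5 | DROP | [-21, 46]
6 | ADD | [25]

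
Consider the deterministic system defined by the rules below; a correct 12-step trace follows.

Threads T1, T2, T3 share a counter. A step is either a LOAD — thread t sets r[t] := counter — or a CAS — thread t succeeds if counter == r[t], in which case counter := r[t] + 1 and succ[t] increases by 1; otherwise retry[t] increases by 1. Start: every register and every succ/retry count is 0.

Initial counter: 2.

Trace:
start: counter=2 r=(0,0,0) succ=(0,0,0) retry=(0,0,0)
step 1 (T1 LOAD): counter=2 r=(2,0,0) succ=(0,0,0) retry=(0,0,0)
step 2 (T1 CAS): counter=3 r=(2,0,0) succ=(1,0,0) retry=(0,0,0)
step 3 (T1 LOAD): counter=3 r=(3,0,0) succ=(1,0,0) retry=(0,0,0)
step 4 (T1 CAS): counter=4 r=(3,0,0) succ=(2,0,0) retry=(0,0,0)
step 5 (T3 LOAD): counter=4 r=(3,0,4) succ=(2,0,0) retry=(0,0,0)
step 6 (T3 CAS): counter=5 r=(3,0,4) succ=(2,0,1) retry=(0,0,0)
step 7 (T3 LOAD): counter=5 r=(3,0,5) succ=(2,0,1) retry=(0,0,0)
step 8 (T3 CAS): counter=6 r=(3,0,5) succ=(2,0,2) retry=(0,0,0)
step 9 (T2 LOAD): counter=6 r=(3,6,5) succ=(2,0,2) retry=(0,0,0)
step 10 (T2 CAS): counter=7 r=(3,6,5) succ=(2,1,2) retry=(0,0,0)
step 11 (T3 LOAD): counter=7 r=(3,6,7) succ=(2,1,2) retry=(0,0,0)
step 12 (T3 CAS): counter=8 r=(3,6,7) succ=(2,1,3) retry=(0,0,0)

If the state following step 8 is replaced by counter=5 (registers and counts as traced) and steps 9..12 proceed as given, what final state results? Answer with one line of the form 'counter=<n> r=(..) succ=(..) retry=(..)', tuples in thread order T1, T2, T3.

state after step 8 := counter=5 r=(3,0,5) succ=(2,0,2) retry=(0,0,0)
step 9 (T2 LOAD): counter=5 r=(3,5,5) succ=(2,0,2) retry=(0,0,0)
step 10 (T2 CAS): counter=6 r=(3,5,5) succ=(2,1,2) retry=(0,0,0)
step 11 (T3 LOAD): counter=6 r=(3,5,6) succ=(2,1,2) retry=(0,0,0)
step 12 (T3 CAS): counter=7 r=(3,5,6) succ=(2,1,3) retry=(0,0,0)

counter=7 r=(3,5,6) succ=(2,1,3) retry=(0,0,0)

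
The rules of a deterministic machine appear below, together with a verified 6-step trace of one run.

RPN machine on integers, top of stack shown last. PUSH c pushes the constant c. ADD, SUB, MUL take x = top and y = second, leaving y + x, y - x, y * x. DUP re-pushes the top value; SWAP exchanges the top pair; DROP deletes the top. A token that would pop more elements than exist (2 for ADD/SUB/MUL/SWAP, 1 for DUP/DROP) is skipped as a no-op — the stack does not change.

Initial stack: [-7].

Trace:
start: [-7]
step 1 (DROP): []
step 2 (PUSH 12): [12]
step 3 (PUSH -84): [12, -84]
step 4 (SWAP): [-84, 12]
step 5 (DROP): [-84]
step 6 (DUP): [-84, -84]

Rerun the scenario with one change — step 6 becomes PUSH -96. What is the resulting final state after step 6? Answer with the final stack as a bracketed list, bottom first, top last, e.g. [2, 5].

(re-executing from step 6 with the substitution; state before step 6: [-84])
step 6 (PUSH -96): [-84, -96]

[-84, -96]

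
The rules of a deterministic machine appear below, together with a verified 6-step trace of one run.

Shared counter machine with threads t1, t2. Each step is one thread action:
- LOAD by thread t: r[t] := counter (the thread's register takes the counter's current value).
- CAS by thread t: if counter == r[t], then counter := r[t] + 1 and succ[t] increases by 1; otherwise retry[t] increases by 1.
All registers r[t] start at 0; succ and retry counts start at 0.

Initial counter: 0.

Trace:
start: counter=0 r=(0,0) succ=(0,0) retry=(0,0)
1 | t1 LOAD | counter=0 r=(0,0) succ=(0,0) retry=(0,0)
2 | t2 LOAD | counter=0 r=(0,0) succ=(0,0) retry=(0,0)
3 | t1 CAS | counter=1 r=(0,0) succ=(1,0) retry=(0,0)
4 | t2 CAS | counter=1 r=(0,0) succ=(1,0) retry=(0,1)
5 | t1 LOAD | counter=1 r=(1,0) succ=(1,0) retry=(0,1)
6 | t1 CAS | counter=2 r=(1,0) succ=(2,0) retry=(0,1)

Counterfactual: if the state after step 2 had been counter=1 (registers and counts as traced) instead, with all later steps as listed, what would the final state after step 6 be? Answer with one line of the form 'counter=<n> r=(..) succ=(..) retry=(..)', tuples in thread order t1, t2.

state after step 2 := counter=1 r=(0,0) succ=(0,0) retry=(0,0)
3 | t1 CAS | counter=1 r=(0,0) succ=(0,0) retry=(1,0)
4 | t2 CAS | counter=1 r=(0,0) succ=(0,0) retry=(1,1)
5 | t1 LOAD | counter=1 r=(1,0) succ=(0,0) retry=(1,1)
6 | t1 CAS | counter=2 r=(1,0) succ=(1,0) retry=(1,1)

counter=2 r=(1,0) succ=(1,0) retry=(1,1)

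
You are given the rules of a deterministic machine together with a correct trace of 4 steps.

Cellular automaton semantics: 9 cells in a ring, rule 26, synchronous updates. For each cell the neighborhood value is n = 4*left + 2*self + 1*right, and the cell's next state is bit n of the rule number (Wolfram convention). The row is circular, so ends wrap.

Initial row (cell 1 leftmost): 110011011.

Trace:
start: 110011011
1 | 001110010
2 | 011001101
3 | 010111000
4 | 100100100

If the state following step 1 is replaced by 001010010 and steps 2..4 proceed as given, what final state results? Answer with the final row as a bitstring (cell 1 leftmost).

state after step 1 := 001010010
2 | 010001101
3 | 001011000
4 | 010010100

010010100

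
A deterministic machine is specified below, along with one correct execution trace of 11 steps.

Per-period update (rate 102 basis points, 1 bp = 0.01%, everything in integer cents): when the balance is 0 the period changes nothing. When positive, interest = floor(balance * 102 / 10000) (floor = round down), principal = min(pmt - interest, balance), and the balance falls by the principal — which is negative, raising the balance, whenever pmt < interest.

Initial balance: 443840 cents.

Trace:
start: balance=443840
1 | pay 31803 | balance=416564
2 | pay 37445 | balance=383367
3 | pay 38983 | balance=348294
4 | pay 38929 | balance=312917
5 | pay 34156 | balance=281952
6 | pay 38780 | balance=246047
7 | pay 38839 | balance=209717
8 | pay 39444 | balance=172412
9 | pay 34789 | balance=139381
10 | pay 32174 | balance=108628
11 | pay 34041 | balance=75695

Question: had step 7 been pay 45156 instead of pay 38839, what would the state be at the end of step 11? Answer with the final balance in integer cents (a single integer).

69115

(re-executing from step 7 with the substitution; state before step 7: balance=246047)
7 | pay 45156 | balance=203400
8 | pay 39444 | balance=166030
9 | pay 34789 | balance=132934
10 | pay 32174 | balance=102115
11 | pay 34041 | balance=69115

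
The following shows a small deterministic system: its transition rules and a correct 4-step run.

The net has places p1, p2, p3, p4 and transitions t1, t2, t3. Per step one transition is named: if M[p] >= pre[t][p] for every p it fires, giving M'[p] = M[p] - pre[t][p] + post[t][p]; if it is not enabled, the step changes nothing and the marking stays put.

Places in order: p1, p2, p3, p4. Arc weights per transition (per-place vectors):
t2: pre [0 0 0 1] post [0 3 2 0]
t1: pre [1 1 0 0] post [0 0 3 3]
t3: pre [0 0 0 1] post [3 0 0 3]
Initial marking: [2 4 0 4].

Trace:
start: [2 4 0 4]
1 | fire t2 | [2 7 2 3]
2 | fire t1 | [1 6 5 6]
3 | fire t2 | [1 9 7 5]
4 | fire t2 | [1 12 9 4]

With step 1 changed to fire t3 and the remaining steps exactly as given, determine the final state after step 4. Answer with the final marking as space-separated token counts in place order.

4 9 7 7

(re-executing from step 1 with the substitution; state before step 1: [2 4 0 4])
1 | fire t3 | [5 4 0 6]
2 | fire t1 | [4 3 3 9]
3 | fire t2 | [4 6 5 8]
4 | fire t2 | [4 9 7 7]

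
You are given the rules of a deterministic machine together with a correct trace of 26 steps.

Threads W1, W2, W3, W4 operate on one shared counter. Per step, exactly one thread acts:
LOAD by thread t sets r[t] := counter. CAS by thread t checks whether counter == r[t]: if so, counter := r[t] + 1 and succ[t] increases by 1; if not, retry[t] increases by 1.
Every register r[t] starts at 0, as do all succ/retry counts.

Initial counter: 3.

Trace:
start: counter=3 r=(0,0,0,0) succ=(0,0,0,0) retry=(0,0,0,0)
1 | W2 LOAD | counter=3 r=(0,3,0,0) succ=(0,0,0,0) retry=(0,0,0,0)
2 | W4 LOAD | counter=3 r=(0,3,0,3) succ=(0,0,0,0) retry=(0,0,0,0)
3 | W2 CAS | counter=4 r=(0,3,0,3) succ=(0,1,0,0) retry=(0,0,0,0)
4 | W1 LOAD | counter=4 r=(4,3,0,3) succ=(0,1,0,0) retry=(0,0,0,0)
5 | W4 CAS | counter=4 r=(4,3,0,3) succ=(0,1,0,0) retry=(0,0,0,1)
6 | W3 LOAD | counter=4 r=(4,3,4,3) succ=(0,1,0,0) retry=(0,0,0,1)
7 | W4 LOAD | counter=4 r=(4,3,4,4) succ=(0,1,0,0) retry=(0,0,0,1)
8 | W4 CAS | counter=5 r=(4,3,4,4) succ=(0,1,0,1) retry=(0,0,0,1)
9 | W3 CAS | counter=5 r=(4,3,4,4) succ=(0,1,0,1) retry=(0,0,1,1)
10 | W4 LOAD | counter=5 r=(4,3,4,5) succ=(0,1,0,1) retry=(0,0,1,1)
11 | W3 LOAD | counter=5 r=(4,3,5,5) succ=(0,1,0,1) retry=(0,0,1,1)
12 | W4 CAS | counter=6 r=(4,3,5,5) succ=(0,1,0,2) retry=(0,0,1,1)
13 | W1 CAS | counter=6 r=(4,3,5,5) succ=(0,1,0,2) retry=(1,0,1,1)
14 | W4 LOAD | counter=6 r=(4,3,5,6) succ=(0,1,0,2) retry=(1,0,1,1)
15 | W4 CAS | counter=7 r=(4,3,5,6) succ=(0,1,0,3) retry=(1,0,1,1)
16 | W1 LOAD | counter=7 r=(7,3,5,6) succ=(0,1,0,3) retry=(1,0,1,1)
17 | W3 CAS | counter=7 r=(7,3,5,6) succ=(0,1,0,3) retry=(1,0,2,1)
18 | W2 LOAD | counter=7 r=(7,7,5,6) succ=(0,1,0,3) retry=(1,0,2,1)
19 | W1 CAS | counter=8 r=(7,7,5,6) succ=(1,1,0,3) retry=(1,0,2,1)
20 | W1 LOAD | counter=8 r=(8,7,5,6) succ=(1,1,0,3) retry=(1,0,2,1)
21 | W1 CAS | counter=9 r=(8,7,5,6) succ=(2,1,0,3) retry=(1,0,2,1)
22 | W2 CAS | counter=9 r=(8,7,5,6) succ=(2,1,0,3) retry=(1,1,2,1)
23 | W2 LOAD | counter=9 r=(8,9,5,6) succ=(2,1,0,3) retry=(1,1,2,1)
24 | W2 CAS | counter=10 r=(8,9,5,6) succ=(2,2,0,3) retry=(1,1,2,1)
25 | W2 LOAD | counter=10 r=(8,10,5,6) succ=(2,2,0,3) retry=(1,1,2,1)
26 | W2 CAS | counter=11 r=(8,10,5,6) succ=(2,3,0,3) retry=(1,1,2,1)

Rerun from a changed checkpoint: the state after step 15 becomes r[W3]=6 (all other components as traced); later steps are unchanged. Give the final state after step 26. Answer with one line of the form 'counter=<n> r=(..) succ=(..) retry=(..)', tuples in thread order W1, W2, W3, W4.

counter=11 r=(8,10,6,6) succ=(2,3,0,3) retry=(1,1,2,1)

state after step 15 := counter=7 r=(4,3,6,6) succ=(0,1,0,3) retry=(1,0,1,1)
16 | W1 LOAD | counter=7 r=(7,3,6,6) succ=(0,1,0,3) retry=(1,0,1,1)
17 | W3 CAS | counter=7 r=(7,3,6,6) succ=(0,1,0,3) retry=(1,0,2,1)
18 | W2 LOAD | counter=7 r=(7,7,6,6) succ=(0,1,0,3) retry=(1,0,2,1)
19 | W1 CAS | counter=8 r=(7,7,6,6) succ=(1,1,0,3) retry=(1,0,2,1)
20 | W1 LOAD | counter=8 r=(8,7,6,6) succ=(1,1,0,3) retry=(1,0,2,1)
21 | W1 CAS | counter=9 r=(8,7,6,6) succ=(2,1,0,3) retry=(1,0,2,1)
22 | W2 CAS | counter=9 r=(8,7,6,6) succ=(2,1,0,3) retry=(1,1,2,1)
23 | W2 LOAD | counter=9 r=(8,9,6,6) succ=(2,1,0,3) retry=(1,1,2,1)
24 | W2 CAS | counter=10 r=(8,9,6,6) succ=(2,2,0,3) retry=(1,1,2,1)
25 | W2 LOAD | counter=10 r=(8,10,6,6) succ=(2,2,0,3) retry=(1,1,2,1)
26 | W2 CAS | counter=11 r=(8,10,6,6) succ=(2,3,0,3) retry=(1,1,2,1)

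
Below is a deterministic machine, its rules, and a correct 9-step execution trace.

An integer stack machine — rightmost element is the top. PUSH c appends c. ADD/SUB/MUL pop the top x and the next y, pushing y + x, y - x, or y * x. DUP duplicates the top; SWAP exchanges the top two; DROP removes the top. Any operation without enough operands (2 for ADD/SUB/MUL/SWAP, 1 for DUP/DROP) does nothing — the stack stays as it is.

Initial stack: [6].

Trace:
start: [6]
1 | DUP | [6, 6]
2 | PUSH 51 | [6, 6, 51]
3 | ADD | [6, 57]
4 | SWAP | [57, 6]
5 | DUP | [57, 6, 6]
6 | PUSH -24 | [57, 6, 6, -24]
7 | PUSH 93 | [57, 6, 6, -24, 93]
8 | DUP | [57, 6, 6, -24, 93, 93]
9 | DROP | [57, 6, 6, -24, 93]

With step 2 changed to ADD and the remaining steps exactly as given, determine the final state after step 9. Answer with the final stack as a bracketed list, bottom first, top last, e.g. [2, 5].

[12, 12, -24, 93]

(re-executing from step 2 with the substitution; state before step 2: [6, 6])
2 | ADD | [12]
3 | ADD | [12]
4 | SWAP | [12]
5 | DUP | [12, 12]
6 | PUSH -24 | [12, 12, -24]
7 | PUSH 93 | [12, 12, -24, 93]
8 | DUP | [12, 12, -24, 93, 93]
9 | DROP | [12, 12, -24, 93]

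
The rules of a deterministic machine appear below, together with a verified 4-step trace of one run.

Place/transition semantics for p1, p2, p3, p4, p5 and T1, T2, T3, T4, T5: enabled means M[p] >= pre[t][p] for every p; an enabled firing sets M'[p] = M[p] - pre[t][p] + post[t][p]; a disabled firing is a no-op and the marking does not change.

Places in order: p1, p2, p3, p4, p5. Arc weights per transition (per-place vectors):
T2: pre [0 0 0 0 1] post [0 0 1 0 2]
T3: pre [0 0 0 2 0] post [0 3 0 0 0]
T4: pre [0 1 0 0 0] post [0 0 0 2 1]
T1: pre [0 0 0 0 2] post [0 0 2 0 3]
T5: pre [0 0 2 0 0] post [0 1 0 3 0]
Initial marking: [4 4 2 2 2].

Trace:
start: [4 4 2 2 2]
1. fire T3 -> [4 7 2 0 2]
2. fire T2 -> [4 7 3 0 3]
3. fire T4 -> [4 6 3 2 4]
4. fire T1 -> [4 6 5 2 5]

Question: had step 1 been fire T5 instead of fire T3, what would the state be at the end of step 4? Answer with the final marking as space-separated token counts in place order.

4 4 3 7 5

(re-executing from step 1 with the substitution; state before step 1: [4 4 2 2 2])
1. fire T5 -> [4 5 0 5 2]
2. fire T2 -> [4 5 1 5 3]
3. fire T4 -> [4 4 1 7 4]
4. fire T1 -> [4 4 3 7 5]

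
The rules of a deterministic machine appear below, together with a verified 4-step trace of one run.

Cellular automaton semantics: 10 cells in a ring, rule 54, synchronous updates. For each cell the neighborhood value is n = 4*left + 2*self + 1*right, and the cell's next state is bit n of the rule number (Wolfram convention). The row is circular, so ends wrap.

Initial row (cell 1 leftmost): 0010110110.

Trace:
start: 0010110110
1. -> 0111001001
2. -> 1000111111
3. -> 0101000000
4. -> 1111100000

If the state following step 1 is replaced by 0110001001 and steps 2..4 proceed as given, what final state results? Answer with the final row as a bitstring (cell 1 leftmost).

state after step 1 := 0110001001
2. -> 1001011111
3. -> 0111100000
4. -> 1000010000

1000010000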